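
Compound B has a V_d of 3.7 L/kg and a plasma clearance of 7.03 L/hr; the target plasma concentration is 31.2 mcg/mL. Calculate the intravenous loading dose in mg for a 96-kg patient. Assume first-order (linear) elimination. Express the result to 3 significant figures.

Vd = 3.7 L/kg × 96 kg = 355.2 L
LD is governed by Vd — clearance does not enter the loading-dose calculation.
LD = Vd × C = 355.2 × 31.20 = 11080 mg

11100 mg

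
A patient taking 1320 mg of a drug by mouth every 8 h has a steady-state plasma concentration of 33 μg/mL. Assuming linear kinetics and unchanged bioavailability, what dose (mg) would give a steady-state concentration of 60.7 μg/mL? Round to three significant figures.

For first-order elimination, Css ∝ F·D/(CL·τ); F and CL are unchanged, so Css ∝ D/τ.
D₂ = D₁ × (Css,target / Css,current) = 1320 × 60.7/33 = 2428 mg

2430 mg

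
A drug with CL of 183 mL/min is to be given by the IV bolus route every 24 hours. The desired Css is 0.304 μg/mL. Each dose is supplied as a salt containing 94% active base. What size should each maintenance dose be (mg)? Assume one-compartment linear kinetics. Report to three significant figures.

85.2 mg

Convert clearance: 183 mL/min × 60 min/h ÷ 1000 mL/L = 10.98 L/h
At steady state, dose per interval replaces the amount cleared in that interval: S·D/τ = CL·Css.
D = CL × Css × τ / S = 10.98 × 0.304 × 24 / 0.94 = 85.22 mg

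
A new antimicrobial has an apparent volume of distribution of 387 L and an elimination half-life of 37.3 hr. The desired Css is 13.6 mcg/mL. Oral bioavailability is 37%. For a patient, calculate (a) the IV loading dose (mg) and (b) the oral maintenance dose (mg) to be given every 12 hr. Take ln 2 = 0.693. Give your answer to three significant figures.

LD = Vd × C = 387.0 × 13.6 = 5263 mg
CL = 0.693 × Vd / t½ = 0.693 × 387.0 / 37.3 = 7.190 L/h
D = CL × Css × τ / F = 7.190 × 13.6 × 12 / 0.37 = 3171 mg

(a) 5260 mg; (b) 3170 mg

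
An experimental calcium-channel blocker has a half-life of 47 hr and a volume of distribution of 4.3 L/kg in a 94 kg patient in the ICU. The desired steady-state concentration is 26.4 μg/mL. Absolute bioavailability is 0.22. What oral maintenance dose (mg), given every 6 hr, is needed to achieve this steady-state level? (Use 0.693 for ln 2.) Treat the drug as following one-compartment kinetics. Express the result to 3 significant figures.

4290 mg

Vd = 4.3 L/kg × 94 kg = 404.2 L
CL = ln 2 · Vd / t½ = 0.693 × 404.2 / 47 = 5.960 L/h
D = CL × Css × τ / F = 5.960 × 26.4 × 6 / 0.22 = 4291 mg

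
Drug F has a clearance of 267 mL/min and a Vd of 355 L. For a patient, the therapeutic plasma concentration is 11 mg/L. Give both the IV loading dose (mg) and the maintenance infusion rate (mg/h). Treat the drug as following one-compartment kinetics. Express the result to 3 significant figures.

(a) 3910 mg; (b) 176 mg/h

LD = Vd · C_target = 355.0 × 11 = 3905 mg
CL = 267 mL/min × 60/1000 = 16.02 L/h
Maintenance infusion rate = CL × Css = 16.02 × 11 = 176.2 mg/h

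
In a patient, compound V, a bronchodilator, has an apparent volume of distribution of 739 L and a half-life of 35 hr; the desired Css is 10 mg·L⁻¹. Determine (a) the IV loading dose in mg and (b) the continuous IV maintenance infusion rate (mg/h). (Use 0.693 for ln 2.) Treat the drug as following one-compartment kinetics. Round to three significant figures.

LD = Vd × C = 739.0 × 10 = 7390 mg
CL = 0.693 × Vd / t½ = 0.693 × 739.0 / 35 = 14.63 L/h
Infusion rate = CL × Css = 14.63 × 10 = 146.3 mg/h

(a) 7390 mg; (b) 146 mg/h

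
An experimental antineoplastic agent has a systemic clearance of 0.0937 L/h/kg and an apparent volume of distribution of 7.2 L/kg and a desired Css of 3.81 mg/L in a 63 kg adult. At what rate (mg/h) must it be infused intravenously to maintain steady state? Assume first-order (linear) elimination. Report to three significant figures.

22.5 mg/h

CL = 0.0937 L/h/kg × 63 kg = 5.903 L/h
Infusion rate = CL · Css = 5.903 L/h × 3.81 mg/L = 22.49 mg/h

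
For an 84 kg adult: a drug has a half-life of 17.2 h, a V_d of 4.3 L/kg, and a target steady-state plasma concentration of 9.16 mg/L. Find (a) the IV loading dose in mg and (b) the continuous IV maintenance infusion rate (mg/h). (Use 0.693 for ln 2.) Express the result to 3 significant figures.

Vd(total) = 84 kg × 4.3 L/kg = 361.2 L
LD = Vd × C = 361.2 × 9.16 = 3309 mg
CL = 0.693 × Vd / t½ = 0.693 × 361.2 / 17.2 = 14.55 L/h
Infusion rate = CL × Css = 14.55 × 9.16 = 133.3 mg/h

(a) 3310 mg; (b) 133 mg/h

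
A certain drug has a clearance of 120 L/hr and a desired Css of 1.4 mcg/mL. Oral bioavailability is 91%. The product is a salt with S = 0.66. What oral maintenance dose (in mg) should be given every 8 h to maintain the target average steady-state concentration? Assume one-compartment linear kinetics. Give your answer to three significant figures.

2240 mg

At steady state, dose per interval replaces the amount cleared in that interval: F·S·D/τ = CL·Css.
D = CL × Css × τ / F / S = 120.0 × 1.4 × 8 / 0.91 / 0.66 = 2238 mg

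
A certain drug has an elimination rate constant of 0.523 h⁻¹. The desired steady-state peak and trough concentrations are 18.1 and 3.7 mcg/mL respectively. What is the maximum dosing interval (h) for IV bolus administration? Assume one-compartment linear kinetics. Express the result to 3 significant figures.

Between IV bolus doses, concentration decays as C = C₀·e^(−kτ), so C_peak/C_trough = e^(kτ).
τ_max = ln(C_peak/C_trough) / k = ln(18.1/3.7) / 0.5230 = 1.588 / 0.5230 = 3.036 h

3.04 h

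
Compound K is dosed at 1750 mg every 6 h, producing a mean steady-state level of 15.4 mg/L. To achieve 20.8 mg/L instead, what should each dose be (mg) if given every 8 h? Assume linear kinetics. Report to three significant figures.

For first-order elimination, Css ∝ F·D/(CL·τ); F and CL are unchanged, so Css ∝ D/τ.
D₂ = D₁ × (Css,target / Css,current) × (τ₂/τ₁) = 1750 × (20.8/15.4) × (8/6) = 3152 mg

3150 mg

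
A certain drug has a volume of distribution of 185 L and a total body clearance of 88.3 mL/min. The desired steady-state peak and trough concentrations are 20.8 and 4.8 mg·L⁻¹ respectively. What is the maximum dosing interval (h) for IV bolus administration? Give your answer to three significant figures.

51.2 h

CL = 88.3 mL/min = 88.3 × 0.06 = 5.298 L/h
k = CL / Vd = 5.298 / 185.0 = 0.02864 h⁻¹
Between IV bolus doses, concentration decays as C = C₀·e^(−kτ), so C_peak/C_trough = e^(kτ).
τ_max = ln(C_peak/C_trough) / k = ln(20.8/4.8) / 0.02864 = 1.466 / 0.02864 = 51.19 h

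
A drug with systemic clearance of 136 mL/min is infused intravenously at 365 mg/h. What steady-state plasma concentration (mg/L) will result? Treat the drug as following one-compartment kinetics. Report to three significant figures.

44.7 mg/L

Convert clearance: 136 mL/min × 60 min/h ÷ 1000 mL/L = 8.160 L/h
Css = rate / CL = 365 / 8.160 = 44.73 mg/L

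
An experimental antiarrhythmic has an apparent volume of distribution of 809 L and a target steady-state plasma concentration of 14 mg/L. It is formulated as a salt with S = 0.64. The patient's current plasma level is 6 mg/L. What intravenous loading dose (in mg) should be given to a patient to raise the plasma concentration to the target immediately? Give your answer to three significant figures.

10100 mg

Concentration deficit ΔC = 14 − 6 = 8.000 mg/L
LD = Vd × ΔC / S = 809.0 × 8.000 / 0.64 = 10110 mg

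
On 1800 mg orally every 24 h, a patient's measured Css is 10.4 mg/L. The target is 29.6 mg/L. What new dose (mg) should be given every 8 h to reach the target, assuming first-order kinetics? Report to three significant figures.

For first-order elimination, Css ∝ F·D/(CL·τ); F and CL are unchanged, so Css ∝ D/τ.
D₂ = D₁ × (Css,target / Css,current) × (τ₂/τ₁) = 1800 × (29.6/10.4) × (8/24) = 1708 mg

1710 mg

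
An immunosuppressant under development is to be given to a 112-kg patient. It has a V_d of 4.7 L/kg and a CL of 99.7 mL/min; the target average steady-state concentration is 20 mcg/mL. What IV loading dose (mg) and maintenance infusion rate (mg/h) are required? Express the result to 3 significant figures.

Total Vd = 4.7 × 112 = 526.4 L
LD = Vd · C_target = 526.4 × 20 = 10530 mg
CL = 99.7 mL/min × 60/1000 = 5.982 L/h
Infusion rate = 5.982 L/h × 20 mg/L = 119.6 mg/h

(a) 10500 mg; (b) 120 mg/h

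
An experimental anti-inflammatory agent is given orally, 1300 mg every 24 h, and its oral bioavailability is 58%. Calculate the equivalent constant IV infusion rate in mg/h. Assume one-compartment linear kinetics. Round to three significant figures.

Equivalent systemic input: infusion rate = F·D/τ.
Rate = 0.58 × 1300 / 24 = 31.42 mg/h

31.4 mg/h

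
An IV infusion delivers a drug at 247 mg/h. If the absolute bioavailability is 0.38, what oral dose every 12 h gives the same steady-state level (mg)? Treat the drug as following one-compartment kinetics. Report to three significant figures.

To maintain the same Css, the systemic dosing rate must be unchanged: F·D/τ = infusion rate.
D = rate × τ / F = 247 × 12 / 0.38 = 7800 mg

7800 mg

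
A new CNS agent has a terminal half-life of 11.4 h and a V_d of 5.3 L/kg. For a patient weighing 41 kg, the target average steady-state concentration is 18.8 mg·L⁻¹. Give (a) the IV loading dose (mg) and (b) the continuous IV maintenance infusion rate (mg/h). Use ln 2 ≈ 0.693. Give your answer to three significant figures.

Vd = 5.3 L/kg × 41 kg = 217.3 L
LD = Vd × C = 217.3 × 18.8 = 4085 mg
CL = 0.693 × Vd / t½ = 0.693 × 217.3 / 11.4 = 13.21 L/h
Infusion rate = CL × Css = 13.21 × 18.8 = 248.3 mg/h

(a) 4090 mg; (b) 248 mg/h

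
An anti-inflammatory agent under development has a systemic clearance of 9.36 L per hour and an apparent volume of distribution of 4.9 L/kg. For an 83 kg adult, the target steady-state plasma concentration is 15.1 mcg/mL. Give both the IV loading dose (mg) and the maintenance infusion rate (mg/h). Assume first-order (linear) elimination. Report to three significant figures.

(a) 6140 mg; (b) 141 mg/h

Vd = 4.9 L/kg × 83 kg = 406.7 L
Loading: fill Vd to C_target → 406.7 L × 15.1 mg/L = 6141 mg
Maintenance: replace elimination → rate = CL × Css = 9.360 × 15.1 = 141.3 mg/h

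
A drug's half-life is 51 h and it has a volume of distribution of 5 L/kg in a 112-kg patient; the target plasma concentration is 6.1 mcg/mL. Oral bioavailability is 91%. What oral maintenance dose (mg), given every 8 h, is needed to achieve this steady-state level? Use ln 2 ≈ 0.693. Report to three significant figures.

408 mg

Vd = 5 L/kg × 112 kg = 560.0 L
CL = 0.693 × Vd / t½ = 0.693 × 560.0 / 51 = 7.609 L/h
D = CL × Css × τ / F = 7.609 × 6.1 × 8 / 0.91 = 408.0 mg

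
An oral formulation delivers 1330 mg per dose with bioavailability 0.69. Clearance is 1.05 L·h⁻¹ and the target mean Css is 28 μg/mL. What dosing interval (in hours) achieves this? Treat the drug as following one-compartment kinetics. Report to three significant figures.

31.2 h

F·D/τ = CL·Css → τ = F·D / (CL·Css).
τ = 0.69 × 1330 / (1.05 × 28) = 31.21 h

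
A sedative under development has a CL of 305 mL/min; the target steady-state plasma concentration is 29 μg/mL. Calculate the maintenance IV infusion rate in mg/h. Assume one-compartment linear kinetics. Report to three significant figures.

Convert clearance: 305 mL/min × 60 min/h ÷ 1000 mL/L = 18.30 L/h
At steady state, infusion rate equals elimination rate: rate in = CL × Css.
Infusion rate = CL · Css = 18.30 L/h × 29 mg/L = 530.7 mg/h

531 mg/h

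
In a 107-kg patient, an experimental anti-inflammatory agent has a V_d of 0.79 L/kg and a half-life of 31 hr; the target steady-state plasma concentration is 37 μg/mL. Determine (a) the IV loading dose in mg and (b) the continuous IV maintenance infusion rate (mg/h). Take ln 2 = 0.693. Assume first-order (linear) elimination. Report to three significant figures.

Total Vd = 0.79 × 107 = 84.53 L
LD = Vd × C = 84.53 × 37 = 3128 mg
CL = 0.693 × Vd / t½ = 0.693 × 84.53 / 31 = 1.890 L/h
Infusion rate = CL × Css = 1.890 × 37 = 69.93 mg/h

(a) 3130 mg; (b) 69.9 mg/h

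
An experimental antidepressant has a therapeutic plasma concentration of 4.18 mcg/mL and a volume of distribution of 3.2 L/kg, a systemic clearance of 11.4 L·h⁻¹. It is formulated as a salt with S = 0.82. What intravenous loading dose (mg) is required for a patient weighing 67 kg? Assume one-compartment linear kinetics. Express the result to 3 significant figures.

Total Vd = 3.2 × 67 = 214.4 L
The loading dose fills Vd to the target concentration.
LD = Vd × C / S = 214.4 × 4.180 / 0.82 = 1093 mg

1090 mg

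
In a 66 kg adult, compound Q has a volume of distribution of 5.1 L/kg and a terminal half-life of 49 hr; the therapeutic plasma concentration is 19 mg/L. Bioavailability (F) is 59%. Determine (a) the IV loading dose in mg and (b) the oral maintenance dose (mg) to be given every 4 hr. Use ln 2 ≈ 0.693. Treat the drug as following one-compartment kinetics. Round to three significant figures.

Vd = 5.1 L/kg × 66 kg = 336.6 L
LD = Vd × C = 336.6 × 19 = 6395 mg
CL = 0.693 × Vd / t½ = 0.693 × 336.6 / 49 = 4.760 L/h
D = CL × Css × τ / F = 4.760 × 19 × 4 / 0.59 = 613.2 mg

(a) 6400 mg; (b) 613 mg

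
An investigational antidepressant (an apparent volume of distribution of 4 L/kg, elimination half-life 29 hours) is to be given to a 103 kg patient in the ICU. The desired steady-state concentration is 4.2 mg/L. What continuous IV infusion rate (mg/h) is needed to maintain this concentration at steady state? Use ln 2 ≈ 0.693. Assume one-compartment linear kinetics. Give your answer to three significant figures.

Vd(total) = 103 kg × 4 L/kg = 412.0 L
k = 0.693/29 = 0.02390 h⁻¹, so CL = k·Vd = 0.02390 × 412.0 = 9.847 L/h
Infusion rate = CL × Css = 9.847 × 4.2 = 41.36 mg/h

41.4 mg/h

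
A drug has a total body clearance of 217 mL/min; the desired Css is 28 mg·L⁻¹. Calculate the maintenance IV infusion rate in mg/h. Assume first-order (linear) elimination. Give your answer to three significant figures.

365 mg/h

CL = 217 mL/min × 60/1000 = 13.02 L/h
At steady state, infusion rate equals elimination rate: rate in = CL × Css.
Infusion rate = CL · Css = 13.02 L/h × 28 mg/L = 364.6 mg/h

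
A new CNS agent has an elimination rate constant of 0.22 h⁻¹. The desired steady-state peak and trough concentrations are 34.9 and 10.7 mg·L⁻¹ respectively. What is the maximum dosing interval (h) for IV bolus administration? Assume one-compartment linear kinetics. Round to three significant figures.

5.37 h

Between IV bolus doses, concentration decays as C = C₀·e^(−kτ), so C_peak/C_trough = e^(kτ).
τ_max = ln(C_peak/C_trough) / k = ln(34.9/10.7) / 0.2200 = 1.182 / 0.2200 = 5.373 h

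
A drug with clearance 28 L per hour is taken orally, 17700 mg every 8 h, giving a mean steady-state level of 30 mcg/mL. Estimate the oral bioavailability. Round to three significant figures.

0.380

F·D/τ = CL·Css at steady state → F = CL·Css·τ / D.
F = 28 × 30 × 8 / 17700 = 0.380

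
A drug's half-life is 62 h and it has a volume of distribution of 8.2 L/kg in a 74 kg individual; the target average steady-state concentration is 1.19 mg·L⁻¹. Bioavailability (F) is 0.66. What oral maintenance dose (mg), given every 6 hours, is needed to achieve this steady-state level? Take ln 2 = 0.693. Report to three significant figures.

Total Vd = 8.2 × 74 = 606.8 L
CL = ln 2 · Vd / t½ = 0.693 × 606.8 / 62 = 6.782 L/h
D = CL × Css × τ / F = 6.782 × 1.19 × 6 / 0.66 = 73.37 mg

73.4 mg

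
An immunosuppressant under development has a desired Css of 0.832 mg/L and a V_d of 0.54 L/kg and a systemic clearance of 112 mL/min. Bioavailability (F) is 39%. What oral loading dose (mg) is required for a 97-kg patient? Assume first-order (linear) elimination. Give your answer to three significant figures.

Vd(total) = 97 kg × 0.54 L/kg = 52.38 L
LD is governed by Vd — clearance does not enter the loading-dose calculation.
LD = Vd × C / F = 52.38 × 0.8320 / 0.39 = 111.7 mg

112 mg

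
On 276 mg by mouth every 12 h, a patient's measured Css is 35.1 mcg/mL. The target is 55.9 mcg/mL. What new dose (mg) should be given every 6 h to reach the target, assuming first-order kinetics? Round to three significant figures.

With linear kinetics, Css is proportional to dose rate (D/τ) at fixed clearance.
D₂ = D₁ × (Css,target / Css,current) × (τ₂/τ₁) = 276 × (55.9/35.1) × (6/12) = 219.8 mg

220 mg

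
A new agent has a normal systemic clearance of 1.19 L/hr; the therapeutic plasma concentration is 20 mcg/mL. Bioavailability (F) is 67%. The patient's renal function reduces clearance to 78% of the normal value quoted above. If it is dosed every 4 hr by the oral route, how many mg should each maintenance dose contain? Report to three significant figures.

Patient clearance = 0.78 × 1.190 = 0.9282 L/h
At steady state, dose per interval replaces the amount cleared in that interval: F·D/τ = CL·Css.
D = CL × Css × τ / F = 0.9282 × 20 × 4 / 0.67 = 110.8 mg

111 mg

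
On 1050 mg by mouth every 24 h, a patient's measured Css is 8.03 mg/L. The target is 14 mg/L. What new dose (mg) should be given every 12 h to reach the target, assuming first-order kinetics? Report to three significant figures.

With linear kinetics, Css is proportional to dose rate (D/τ) at fixed clearance.
D₂ = D₁ × (Css,target / Css,current) × (τ₂/τ₁) = 1050 × (14/8.03) × (12/24) = 915.3 mg

915 mg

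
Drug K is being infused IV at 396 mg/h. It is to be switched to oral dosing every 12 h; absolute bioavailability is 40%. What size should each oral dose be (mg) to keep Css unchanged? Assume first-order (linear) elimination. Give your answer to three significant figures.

To maintain the same Css, the systemic dosing rate must be unchanged: F·D/τ = infusion rate.
D = rate × τ / F = 396 × 12 / 0.4 = 11880 mg

11900 mg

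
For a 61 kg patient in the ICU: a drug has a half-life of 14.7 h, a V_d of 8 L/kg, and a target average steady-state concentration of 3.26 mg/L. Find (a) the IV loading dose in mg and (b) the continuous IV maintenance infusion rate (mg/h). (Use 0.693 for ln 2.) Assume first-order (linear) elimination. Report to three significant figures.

Vd = 8 L/kg × 61 kg = 488.0 L
LD = Vd × C = 488.0 × 3.26 = 1591 mg
CL = 0.693 × Vd / t½ = 0.693 × 488.0 / 14.7 = 23.01 L/h
Infusion rate = CL × Css = 23.01 × 3.26 = 75.01 mg/h

(a) 1590 mg; (b) 75.0 mg/h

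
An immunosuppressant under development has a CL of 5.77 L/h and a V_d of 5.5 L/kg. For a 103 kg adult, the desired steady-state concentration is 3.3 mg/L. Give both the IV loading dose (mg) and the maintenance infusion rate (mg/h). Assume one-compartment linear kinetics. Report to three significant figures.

Vd(total) = 103 kg × 5.5 L/kg = 566.5 L
LD = Vd · C_target = 566.5 × 3.3 = 1869 mg
Maintenance infusion rate = CL × Css = 5.770 × 3.3 = 19.04 mg/h

(a) 1870 mg; (b) 19.0 mg/h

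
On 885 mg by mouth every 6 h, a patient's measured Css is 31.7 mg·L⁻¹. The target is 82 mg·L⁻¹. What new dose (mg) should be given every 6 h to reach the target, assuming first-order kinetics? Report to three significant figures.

2290 mg

For first-order elimination, Css ∝ F·D/(CL·τ); F and CL are unchanged, so Css ∝ D/τ.
D₂ = D₁ × (Css,target / Css,current) = 885 × 82/31.7 = 2289 mg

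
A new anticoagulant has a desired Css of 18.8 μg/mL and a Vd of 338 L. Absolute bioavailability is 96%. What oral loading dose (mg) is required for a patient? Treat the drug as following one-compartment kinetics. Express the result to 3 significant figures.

6620 mg

The loading dose fills Vd to the target concentration.
LD = Vd × C / F = 338.0 × 18.80 / 0.96 = 6619 mg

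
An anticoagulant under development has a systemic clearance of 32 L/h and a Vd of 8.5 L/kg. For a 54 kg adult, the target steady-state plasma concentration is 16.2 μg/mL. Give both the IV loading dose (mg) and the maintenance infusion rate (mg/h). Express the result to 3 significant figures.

Vd = 8.5 L/kg × 54 kg = 459.0 L
LD = Vd · C_target = 459.0 × 16.2 = 7436 mg
Maintenance infusion rate = CL × Css = 32.00 × 16.2 = 518.4 mg/h

(a) 7440 mg; (b) 518 mg/h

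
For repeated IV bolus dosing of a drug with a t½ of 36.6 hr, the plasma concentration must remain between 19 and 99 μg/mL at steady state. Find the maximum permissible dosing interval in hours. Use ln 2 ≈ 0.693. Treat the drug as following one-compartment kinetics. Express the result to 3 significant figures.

87.2 h

k = 0.693 / t½ = 0.693 / 36.6 = 0.01893 h⁻¹
Between IV bolus doses, concentration decays as C = C₀·e^(−kτ), so C_peak/C_trough = e^(kτ).
τ_max = ln(C_peak/C_trough) / k = ln(99/19) / 0.01893 = 1.651 / 0.01893 = 87.22 h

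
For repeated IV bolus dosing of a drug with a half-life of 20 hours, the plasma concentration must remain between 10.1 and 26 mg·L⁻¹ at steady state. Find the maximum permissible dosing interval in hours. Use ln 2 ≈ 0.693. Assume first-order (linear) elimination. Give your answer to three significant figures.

27.3 h

k = 0.693 / t½ = 0.693 / 20 = 0.03465 h⁻¹
Between IV bolus doses, concentration decays as C = C₀·e^(−kτ), so C_peak/C_trough = e^(kτ).
τ_max = ln(C_peak/C_trough) / k = ln(26/10.1) / 0.03465 = 0.9456 / 0.03465 = 27.29 h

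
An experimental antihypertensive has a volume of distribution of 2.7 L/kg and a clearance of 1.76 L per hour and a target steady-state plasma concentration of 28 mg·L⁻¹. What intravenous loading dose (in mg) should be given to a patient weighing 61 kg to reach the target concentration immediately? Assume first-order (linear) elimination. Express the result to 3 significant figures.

4610 mg

Vd(total) = 61 kg × 2.7 L/kg = 164.7 L
LD is governed by Vd — clearance does not enter the loading-dose calculation.
LD = Vd × C = 164.7 × 28.00 = 4612 mg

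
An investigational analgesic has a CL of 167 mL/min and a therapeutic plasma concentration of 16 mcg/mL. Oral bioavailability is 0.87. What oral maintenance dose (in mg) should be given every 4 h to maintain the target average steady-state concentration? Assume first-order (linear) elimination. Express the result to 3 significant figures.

737 mg

Convert clearance: 167 mL/min × 60 min/h ÷ 1000 mL/L = 10.02 L/h
At steady state, dose per interval replaces the amount cleared in that interval: F·D/τ = CL·Css.
D = CL × Css × τ / F = 10.02 × 16 × 4 / 0.87 = 737.1 mg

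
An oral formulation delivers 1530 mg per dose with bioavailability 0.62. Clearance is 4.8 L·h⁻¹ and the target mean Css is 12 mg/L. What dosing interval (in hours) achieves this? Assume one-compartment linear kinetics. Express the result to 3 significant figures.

16.5 h

F·D/τ = CL·Css → τ = F·D / (CL·Css).
τ = 0.62 × 1530 / (4.8 × 12) = 16.47 h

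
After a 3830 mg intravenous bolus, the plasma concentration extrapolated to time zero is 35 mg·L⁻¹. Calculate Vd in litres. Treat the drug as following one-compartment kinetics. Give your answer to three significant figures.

109 L

Immediately after an IV bolus, C₀ = Dose / Vd, so Vd = Dose / C₀.
Vd = 3830 / 35 = 109.4 L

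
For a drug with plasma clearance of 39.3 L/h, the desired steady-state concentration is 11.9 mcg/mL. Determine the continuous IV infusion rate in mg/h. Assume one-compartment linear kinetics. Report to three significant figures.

468 mg/h

Infusion rate = CL · Css = 39.30 L/h × 11.9 mg/L = 467.7 mg/h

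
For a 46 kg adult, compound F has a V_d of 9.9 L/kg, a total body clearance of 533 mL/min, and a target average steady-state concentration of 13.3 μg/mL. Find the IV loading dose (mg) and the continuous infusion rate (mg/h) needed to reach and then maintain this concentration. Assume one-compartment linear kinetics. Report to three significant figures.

Total Vd = 9.9 × 46 = 455.4 L
LD = Vd · C_target = 455.4 × 13.3 = 6057 mg
Convert clearance: 533 mL/min × 60 min/h ÷ 1000 mL/L = 31.98 L/h
Infusion rate = 31.98 L/h × 13.3 mg/L = 425.3 mg/h

(a) 6060 mg; (b) 425 mg/h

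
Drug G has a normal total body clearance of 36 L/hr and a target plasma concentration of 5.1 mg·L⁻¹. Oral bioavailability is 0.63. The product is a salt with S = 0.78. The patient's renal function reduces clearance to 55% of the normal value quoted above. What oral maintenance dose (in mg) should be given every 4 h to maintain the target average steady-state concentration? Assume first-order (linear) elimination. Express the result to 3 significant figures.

822 mg

Patient clearance = 0.55 × 36.00 = 19.80 L/h
D = CL × Css × τ / F / S = 19.80 × 5.1 × 4 / 0.63 / 0.78 = 822.0 mg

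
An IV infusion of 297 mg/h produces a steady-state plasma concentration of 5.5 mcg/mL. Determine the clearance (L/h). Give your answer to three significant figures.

At steady state, infusion rate = CL × Css, so CL = rate / Css.
CL = 297 / 5.5 = 54.00 L/h

54.0 L/h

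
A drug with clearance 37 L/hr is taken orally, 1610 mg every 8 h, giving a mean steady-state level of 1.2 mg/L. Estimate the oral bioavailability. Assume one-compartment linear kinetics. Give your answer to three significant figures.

F·D/τ = CL·Css at steady state → F = CL·Css·τ / D.
F = 37 × 1.2 × 8 / 1610 = 0.221

0.221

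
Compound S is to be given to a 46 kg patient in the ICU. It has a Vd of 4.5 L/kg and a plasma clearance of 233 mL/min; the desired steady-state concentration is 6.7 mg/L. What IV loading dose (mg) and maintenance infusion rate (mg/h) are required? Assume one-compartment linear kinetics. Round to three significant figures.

(a) 1390 mg; (b) 93.7 mg/h

Total Vd = 4.5 × 46 = 207.0 L
Loading dose = Vd × C = 207.0 × 6.7 = 1387 mg
CL = 233 mL/min = 233 × 0.06 = 13.98 L/h
Maintenance infusion rate = CL × Css = 13.98 × 6.7 = 93.67 mg/h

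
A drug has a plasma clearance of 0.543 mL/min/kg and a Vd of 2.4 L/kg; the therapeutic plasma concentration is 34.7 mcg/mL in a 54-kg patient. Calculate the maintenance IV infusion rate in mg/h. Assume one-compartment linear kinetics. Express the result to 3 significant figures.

61.0 mg/h

CL = 0.543 mL/min/kg × 54 kg = 29.32 mL/min = 29.32 × 60/1000 = 1.759 L/h
Infusion rate = CL · Css = 1.759 L/h × 34.7 mg/L = 61.04 mg/h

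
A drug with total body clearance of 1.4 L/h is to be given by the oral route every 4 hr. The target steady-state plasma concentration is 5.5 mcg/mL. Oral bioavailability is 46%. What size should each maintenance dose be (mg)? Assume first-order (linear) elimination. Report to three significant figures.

D = CL × Css × τ / F = 1.400 × 5.5 × 4 / 0.46 = 66.96 mg

67.0 mg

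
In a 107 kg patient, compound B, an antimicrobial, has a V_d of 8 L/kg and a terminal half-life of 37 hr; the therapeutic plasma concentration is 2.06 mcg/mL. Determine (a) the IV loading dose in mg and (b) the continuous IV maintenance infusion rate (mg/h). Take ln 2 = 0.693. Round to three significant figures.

(a) 1760 mg; (b) 33.0 mg/h

Vd = 8 L/kg × 107 kg = 856.0 L
LD = Vd × C = 856.0 × 2.06 = 1763 mg
CL = 0.693 × Vd / t½ = 0.693 × 856.0 / 37 = 16.03 L/h
Infusion rate = CL × Css = 16.03 × 2.06 = 33.02 mg/h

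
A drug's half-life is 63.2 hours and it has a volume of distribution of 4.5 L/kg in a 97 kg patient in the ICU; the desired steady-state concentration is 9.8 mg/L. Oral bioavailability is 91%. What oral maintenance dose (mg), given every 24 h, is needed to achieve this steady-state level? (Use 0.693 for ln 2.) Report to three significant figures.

Vd = 4.5 L/kg × 97 kg = 436.5 L
k = 0.693/63.2 = 0.01097 h⁻¹, so CL = k·Vd = 0.01097 × 436.5 = 4.788 L/h
D = CL × Css × τ / F = 4.788 × 9.8 × 24 / 0.91 = 1238 mg

1240 mg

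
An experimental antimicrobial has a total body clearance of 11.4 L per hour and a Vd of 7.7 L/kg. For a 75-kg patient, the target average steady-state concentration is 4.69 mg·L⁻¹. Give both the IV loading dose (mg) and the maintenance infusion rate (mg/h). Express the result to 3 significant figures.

Total Vd = 7.7 × 75 = 577.5 L
Loading: fill Vd to C_target → 577.5 L × 4.69 mg/L = 2708 mg
Maintenance infusion rate = CL × Css = 11.40 × 4.69 = 53.47 mg/h

(a) 2710 mg; (b) 53.5 mg/h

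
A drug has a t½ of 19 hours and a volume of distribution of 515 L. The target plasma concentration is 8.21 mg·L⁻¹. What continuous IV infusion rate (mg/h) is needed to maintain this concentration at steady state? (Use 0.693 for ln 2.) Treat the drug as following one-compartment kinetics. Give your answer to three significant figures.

k = 0.693/19 = 0.03647 h⁻¹, so CL = k·Vd = 0.03647 × 515.0 = 18.78 L/h
Infusion rate = CL × Css = 18.78 × 8.21 = 154.2 mg/h

154 mg/h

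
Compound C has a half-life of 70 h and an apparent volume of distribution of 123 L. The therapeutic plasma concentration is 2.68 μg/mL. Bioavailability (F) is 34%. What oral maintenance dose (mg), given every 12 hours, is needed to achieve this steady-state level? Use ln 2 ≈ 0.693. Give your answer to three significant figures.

k = 0.693/70 = 0.009900 h⁻¹, so CL = k·Vd = 0.009900 × 123.0 = 1.218 L/h
D = CL × Css × τ / F = 1.218 × 2.68 × 12 / 0.34 = 115.2 mg

115 mg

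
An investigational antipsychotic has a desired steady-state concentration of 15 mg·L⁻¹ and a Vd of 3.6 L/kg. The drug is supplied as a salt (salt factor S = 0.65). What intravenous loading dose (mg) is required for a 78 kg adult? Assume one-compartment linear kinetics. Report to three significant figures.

Vd(total) = 78 kg × 3.6 L/kg = 280.8 L
The loading dose fills Vd to the target concentration.
LD = Vd × C / S = 280.8 × 15.00 / 0.65 = 6480 mg

6480 mg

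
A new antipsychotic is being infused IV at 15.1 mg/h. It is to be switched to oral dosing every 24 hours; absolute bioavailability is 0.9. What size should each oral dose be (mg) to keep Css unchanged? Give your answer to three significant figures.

To maintain the same Css, the systemic dosing rate must be unchanged: F·D/τ = infusion rate.
D = rate × τ / F = 15.1 × 24 / 0.9 = 402.7 mg

403 mg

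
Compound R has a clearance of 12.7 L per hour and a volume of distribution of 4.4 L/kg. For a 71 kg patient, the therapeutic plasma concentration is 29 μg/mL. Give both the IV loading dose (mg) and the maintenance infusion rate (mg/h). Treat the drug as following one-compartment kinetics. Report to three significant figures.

Total Vd = 4.4 × 71 = 312.4 L
Loading dose = Vd × C = 312.4 × 29 = 9060 mg
Maintenance infusion rate = CL × Css = 12.70 × 29 = 368.3 mg/h

(a) 9060 mg; (b) 368 mg/h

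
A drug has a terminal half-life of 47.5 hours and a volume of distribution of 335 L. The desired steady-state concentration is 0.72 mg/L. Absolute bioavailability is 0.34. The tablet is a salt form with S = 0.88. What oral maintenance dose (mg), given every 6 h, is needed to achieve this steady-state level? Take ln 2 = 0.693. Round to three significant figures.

CL = ln 2 · Vd / t½ = 0.693 × 335.0 / 47.5 = 4.887 L/h
D = CL × Css × τ / F / S = 4.887 × 0.72 × 6 / 0.34 / 0.88 = 70.56 mg

70.6 mg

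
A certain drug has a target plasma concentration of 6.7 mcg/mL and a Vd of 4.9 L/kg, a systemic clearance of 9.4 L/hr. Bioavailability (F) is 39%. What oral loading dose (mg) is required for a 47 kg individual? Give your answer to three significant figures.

Total Vd = 4.9 × 47 = 230.3 L
The loading dose fills Vd to the target concentration.
LD = Vd × C / F = 230.3 × 6.700 / 0.39 = 3956 mg

3960 mg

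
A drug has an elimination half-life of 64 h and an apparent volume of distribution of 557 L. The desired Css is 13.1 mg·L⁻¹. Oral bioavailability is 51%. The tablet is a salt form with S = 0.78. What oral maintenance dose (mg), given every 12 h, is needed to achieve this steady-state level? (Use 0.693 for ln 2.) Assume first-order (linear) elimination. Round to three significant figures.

CL = ln 2 · Vd / t½ = 0.693 × 557.0 / 64 = 6.031 L/h
D = CL × Css × τ / F / S = 6.031 × 13.1 × 12 / 0.51 / 0.78 = 2383 mg

2380 mg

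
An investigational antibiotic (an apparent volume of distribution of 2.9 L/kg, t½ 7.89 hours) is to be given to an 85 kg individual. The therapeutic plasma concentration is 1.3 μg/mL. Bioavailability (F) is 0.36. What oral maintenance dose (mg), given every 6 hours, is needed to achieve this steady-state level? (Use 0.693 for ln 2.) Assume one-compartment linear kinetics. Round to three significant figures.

Vd(total) = 85 kg × 2.9 L/kg = 246.5 L
k = 0.693/7.89 = 0.08783 h⁻¹, so CL = k·Vd = 0.08783 × 246.5 = 21.65 L/h
D = CL × Css × τ / F = 21.65 × 1.3 × 6 / 0.36 = 469.1 mg

469 mg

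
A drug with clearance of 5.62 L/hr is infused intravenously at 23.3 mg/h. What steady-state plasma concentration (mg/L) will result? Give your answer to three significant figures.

4.15 mg/L

Css = rate / CL = 23.3 / 5.620 = 4.146 mg/L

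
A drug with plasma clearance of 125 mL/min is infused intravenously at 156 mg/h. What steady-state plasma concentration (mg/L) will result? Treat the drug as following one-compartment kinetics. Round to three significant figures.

CL = 125 mL/min = 125 × 0.06 = 7.500 L/h
Css = rate / CL = 156 / 7.500 = 20.80 mg/L

20.8 mg/L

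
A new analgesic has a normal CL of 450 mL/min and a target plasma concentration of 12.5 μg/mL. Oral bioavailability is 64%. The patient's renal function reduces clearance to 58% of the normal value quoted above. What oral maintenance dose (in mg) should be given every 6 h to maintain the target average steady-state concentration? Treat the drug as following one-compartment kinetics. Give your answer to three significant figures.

CL = 450 mL/min = 450 × 0.06 = 27.00 L/h
Patient clearance = 0.58 × 27.00 = 15.66 L/h
D = CL × Css × τ / F = 15.66 × 12.5 × 6 / 0.64 = 1835 mg

1840 mg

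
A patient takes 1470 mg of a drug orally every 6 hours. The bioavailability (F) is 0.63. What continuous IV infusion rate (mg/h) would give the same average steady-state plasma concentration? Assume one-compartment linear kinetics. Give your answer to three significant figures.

Equivalent systemic input: infusion rate = F·D/τ.
Rate = 0.63 × 1470 / 6 = 154.4 mg/h

154 mg/h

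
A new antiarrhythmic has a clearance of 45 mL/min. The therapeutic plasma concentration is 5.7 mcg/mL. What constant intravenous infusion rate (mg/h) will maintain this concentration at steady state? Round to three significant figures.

15.4 mg/h

Convert clearance: 45 mL/min × 60 min/h ÷ 1000 mL/L = 2.700 L/h
R₀ = 2.700 × 5.7 = 15.39 mg/h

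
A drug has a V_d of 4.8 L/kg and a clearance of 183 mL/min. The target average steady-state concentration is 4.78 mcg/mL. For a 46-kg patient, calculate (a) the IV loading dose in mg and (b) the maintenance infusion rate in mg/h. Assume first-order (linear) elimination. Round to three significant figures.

(a) 1060 mg; (b) 52.5 mg/h

Vd = 4.8 L/kg × 46 kg = 220.8 L
Loading: fill Vd to C_target → 220.8 L × 4.78 mg/L = 1055 mg
Convert clearance: 183 mL/min × 60 min/h ÷ 1000 mL/L = 10.98 L/h
Maintenance infusion rate = CL × Css = 10.98 × 4.78 = 52.48 mg/h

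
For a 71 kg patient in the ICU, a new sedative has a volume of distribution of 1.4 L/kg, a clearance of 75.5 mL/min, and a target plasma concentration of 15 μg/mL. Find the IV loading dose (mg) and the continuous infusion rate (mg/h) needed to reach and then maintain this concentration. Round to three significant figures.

Total Vd = 1.4 × 71 = 99.40 L
LD = Vd · C_target = 99.40 × 15 = 1491 mg
CL = 75.5 mL/min × 60/1000 = 4.530 L/h
Maintenance infusion rate = CL × Css = 4.530 × 15 = 67.95 mg/h

(a) 1490 mg; (b) 68.0 mg/h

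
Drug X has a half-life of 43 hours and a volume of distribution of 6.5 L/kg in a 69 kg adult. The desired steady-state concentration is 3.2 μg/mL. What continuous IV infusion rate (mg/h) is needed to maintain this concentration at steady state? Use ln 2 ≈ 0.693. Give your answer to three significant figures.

Vd = 6.5 L/kg × 69 kg = 448.5 L
CL = ln 2 · Vd / t½ = 0.693 × 448.5 / 43 = 7.228 L/h
Infusion rate = CL × Css = 7.228 × 3.2 = 23.13 mg/h

23.1 mg/h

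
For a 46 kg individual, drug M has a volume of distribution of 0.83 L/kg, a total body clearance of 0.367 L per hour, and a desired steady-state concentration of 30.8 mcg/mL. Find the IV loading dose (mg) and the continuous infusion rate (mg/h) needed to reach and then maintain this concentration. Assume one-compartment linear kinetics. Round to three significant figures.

(a) 1180 mg; (b) 11.3 mg/h

Vd = 0.83 L/kg × 46 kg = 38.18 L
Loading dose = Vd × C = 38.18 × 30.8 = 1176 mg
Maintenance: replace elimination → rate = CL × Css = 0.3670 × 30.8 = 11.30 mg/h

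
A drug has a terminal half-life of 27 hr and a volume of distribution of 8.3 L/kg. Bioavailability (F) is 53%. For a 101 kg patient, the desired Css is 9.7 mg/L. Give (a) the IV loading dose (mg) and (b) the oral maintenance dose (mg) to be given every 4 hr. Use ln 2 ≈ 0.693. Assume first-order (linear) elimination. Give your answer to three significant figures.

(a) 8130 mg; (b) 1580 mg

Vd(total) = 101 kg × 8.3 L/kg = 838.3 L
LD = Vd × C = 838.3 × 9.7 = 8132 mg
CL = 0.693 × Vd / t½ = 0.693 × 838.3 / 27 = 21.52 L/h
D = CL × Css × τ / F = 21.52 × 9.7 × 4 / 0.53 = 1575 mg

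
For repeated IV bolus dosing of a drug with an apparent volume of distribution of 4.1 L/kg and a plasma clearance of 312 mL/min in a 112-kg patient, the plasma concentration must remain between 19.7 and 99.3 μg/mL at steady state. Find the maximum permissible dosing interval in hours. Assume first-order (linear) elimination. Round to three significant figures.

Vd(total) = 112 kg × 4.1 L/kg = 459.2 L
Convert clearance: 312 mL/min × 60 min/h ÷ 1000 mL/L = 18.72 L/h
k = CL / Vd = 18.72 / 459.2 = 0.04077 h⁻¹
Between IV bolus doses, concentration decays as C = C₀·e^(−kτ), so C_peak/C_trough = e^(kτ).
τ_max = ln(C_peak/C_trough) / k = ln(99.3/19.7) / 0.04077 = 1.618 / 0.04077 = 39.69 h

39.7 h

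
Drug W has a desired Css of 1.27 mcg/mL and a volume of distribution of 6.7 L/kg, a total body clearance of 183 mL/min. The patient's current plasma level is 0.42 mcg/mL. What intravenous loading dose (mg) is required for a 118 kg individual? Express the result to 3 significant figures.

672 mg

Total Vd = 6.7 × 118 = 790.6 L
The loading dose fills Vd to the target concentration; clearance is irrelevant here.
Concentration deficit ΔC = 1.27 − 0.42 = 0.8500 mg/L
LD = Vd × ΔC = 790.6 × 0.8500 = 672.0 mg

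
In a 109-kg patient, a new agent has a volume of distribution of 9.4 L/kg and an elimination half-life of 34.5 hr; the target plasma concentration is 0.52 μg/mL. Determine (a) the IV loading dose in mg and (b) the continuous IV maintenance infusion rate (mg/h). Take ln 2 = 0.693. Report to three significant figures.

Vd = 9.4 L/kg × 109 kg = 1025 L
LD = Vd × C = 1025 × 0.52 = 533.0 mg
CL = 0.693 × Vd / t½ = 0.693 × 1025 / 34.5 = 20.59 L/h
Infusion rate = CL × Css = 20.59 × 0.52 = 10.71 mg/h

(a) 533 mg; (b) 10.7 mg/h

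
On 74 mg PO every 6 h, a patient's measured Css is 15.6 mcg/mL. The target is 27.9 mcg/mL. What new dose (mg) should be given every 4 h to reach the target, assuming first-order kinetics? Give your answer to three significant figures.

88.2 mg

With linear kinetics, Css is proportional to dose rate (D/τ) at fixed clearance.
D₂ = D₁ × (Css,target / Css,current) × (τ₂/τ₁) = 74 × (27.9/15.6) × (4/6) = 88.23 mg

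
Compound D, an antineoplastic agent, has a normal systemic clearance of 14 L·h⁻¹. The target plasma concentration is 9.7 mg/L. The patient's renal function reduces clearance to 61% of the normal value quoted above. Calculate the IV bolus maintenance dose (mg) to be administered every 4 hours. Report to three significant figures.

331 mg

Patient clearance = 0.61 × 14.00 = 8.540 L/h
D = CL × Css × τ = 8.540 × 9.7 × 4 = 331.4 mg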